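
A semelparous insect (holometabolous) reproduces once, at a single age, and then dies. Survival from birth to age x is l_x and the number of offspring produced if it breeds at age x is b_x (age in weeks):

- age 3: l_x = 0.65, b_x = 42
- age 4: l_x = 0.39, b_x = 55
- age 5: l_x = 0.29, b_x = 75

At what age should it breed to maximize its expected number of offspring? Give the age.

Expected offspring if breeding at age x = l_x × b_x:
  age 3: 0.65 × 42 = 27.300
  age 4: 0.39 × 55 = 21.450
  age 5: 0.29 × 75 = 21.750
Maximum at age 3 (27.300).

3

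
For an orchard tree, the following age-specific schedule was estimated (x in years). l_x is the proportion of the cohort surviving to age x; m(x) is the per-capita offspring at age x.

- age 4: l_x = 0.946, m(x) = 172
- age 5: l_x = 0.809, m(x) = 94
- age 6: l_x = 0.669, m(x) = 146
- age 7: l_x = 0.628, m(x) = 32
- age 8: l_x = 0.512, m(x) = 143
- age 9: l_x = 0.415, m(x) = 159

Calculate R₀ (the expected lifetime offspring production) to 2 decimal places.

495.73

R₀ = Σ l_x m(x):
  age 4: 0.946 × 172 = 162.7120
  age 5: 0.809 × 94 = 76.0460
  age 6: 0.669 × 146 = 97.6740
  age 7: 0.628 × 32 = 20.0960
  age 8: 0.512 × 143 = 73.2160
  age 9: 0.415 × 159 = 65.9850
R₀ = 162.7120 + 76.0460 + 97.6740 + 20.0960 + 73.2160 + 65.9850 = 495.7290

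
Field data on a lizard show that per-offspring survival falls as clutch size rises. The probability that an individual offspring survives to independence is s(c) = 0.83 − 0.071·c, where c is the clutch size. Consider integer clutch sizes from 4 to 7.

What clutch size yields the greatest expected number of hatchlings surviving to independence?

6

Expected hatchlings surviving to independence = c × s(c):
  c=4: 4 × 0.546 = 2.184
  c=5: 5 × 0.475 = 2.375
  c=6: 6 × 0.404 = 2.424
  c=7: 7 × 0.333 = 2.331
Maximum at c = 6 (2.424 hatchlings surviving to independence).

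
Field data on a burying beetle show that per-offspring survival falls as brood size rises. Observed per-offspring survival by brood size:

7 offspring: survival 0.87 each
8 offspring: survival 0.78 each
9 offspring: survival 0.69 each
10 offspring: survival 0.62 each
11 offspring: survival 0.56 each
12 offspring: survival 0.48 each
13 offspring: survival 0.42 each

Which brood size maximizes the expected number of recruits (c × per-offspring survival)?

Expected recruits = c × s(c):
  c=7: 7 × 0.87 = 6.090
  c=8: 8 × 0.78 = 6.240
  c=9: 9 × 0.69 = 6.210
  c=10: 10 × 0.62 = 6.200
  c=11: 11 × 0.56 = 6.160
  c=12: 12 × 0.48 = 5.760
  c=13: 13 × 0.42 = 5.460
Maximum at c = 8 (6.240 recruits).

8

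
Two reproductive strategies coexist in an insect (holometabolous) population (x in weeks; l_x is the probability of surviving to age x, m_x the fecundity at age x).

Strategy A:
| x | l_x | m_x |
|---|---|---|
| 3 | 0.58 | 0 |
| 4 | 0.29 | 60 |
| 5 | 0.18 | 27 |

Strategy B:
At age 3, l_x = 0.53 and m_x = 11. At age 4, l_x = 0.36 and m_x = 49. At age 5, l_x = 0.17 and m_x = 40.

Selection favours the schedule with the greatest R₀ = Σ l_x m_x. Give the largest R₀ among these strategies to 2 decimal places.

Strategy A: R₀ = 0.58×0 + 0.29×60 + 0.18×27 = 22.2600
Strategy B: R₀ = 0.53×11 + 0.36×49 + 0.17×40 = 30.2700
Highest R₀: strategy B with 30.2700.

30.27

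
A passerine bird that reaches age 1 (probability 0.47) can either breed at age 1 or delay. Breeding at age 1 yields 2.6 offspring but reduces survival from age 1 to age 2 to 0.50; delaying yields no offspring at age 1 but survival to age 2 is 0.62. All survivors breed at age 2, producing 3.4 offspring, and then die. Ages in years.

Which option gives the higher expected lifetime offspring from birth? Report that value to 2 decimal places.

2.02

breed at age 1: R₀ = 0.47 × (2.6 + 0.50 × 3.4) = 0.47 × 4.3000 = 2.0210
delay to age 2: R₀ = 0.47 × (0.62 × 3.4) = 0.47 × 2.1080 = 0.9908
Higher: breed at age 1 (2.0210).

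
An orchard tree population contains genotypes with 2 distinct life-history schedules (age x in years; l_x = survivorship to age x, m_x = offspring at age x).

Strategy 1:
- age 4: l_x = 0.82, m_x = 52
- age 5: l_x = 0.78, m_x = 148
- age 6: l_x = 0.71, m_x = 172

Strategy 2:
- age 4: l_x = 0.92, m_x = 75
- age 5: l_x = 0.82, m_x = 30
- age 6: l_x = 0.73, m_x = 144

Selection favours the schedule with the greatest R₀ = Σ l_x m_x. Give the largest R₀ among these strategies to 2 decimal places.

280.20

Strategy 1: R₀ = 0.82×52 + 0.78×148 + 0.71×172 = 280.2000
Strategy 2: R₀ = 0.92×75 + 0.82×30 + 0.73×144 = 198.7200
Highest R₀: strategy 1 with 280.2000.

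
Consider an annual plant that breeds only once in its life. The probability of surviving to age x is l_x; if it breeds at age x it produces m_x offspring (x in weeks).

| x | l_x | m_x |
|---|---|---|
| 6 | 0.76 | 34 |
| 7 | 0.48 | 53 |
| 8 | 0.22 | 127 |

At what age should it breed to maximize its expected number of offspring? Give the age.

Expected offspring if breeding at age x = l_x × m_x:
  age 6: 0.76 × 34 = 25.840
  age 7: 0.48 × 53 = 25.440
  age 8: 0.22 × 127 = 27.940
Maximum at age 8 (27.940).

8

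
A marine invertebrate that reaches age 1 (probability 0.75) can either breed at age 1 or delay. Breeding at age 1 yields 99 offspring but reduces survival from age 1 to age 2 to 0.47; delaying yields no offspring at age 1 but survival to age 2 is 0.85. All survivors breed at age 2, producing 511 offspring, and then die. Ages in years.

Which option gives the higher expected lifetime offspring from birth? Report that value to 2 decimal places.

breed at age 1: R₀ = 0.75 × (99 + 0.47 × 511) = 0.75 × 339.1700 = 254.3775
delay to age 2: R₀ = 0.75 × (0.85 × 511) = 0.75 × 434.3500 = 325.7625
Higher: delay to age 2 (325.7625).

325.76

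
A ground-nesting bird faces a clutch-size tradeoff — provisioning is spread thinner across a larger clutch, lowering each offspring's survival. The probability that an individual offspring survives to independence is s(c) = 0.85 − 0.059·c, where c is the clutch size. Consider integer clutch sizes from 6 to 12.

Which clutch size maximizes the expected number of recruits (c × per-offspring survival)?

Expected recruits = c × s(c):
  c=6: 6 × 0.496 = 2.976
  c=7: 7 × 0.437 = 3.059
  c=8: 8 × 0.378 = 3.024
  c=9: 9 × 0.319 = 2.871
  c=10: 10 × 0.260 = 2.600
  c=11: 11 × 0.201 = 2.211
  c=12: 12 × 0.142 = 1.704
Maximum at c = 7 (3.059 recruits).

7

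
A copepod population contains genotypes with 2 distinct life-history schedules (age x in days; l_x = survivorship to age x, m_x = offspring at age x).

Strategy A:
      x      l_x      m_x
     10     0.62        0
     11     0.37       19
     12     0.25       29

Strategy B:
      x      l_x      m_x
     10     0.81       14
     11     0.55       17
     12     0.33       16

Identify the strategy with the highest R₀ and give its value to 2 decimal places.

25.97

Strategy A: R₀ = 0.62×0 + 0.37×19 + 0.25×29 = 14.2800
Strategy B: R₀ = 0.81×14 + 0.55×17 + 0.33×16 = 25.9700
Highest R₀: strategy B with 25.9700.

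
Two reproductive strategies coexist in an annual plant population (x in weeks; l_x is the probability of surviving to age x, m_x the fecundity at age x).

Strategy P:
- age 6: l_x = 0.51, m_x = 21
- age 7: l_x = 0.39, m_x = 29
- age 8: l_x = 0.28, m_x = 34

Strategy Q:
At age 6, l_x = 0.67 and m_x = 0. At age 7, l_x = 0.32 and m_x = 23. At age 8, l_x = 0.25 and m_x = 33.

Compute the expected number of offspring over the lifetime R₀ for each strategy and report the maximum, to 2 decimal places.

31.54

Strategy P: R₀ = 0.51×21 + 0.39×29 + 0.28×34 = 31.5400
Strategy Q: R₀ = 0.67×0 + 0.32×23 + 0.25×33 = 15.6100
Highest R₀: strategy P with 31.5400.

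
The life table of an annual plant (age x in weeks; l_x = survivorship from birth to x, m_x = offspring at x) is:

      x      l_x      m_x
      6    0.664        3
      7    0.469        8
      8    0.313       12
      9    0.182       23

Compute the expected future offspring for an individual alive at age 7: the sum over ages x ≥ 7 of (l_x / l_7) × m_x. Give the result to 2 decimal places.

l_7 = 0.469. Conditional survival from age 7 to x is l_x / l_7.
  x=7: (0.469/0.469) × 8 = 8.0000
  x=8: (0.313/0.469) × 12 = 8.0085
  x=9: (0.182/0.469) × 23 = 8.9254
Sum = 8.0000 + 8.0085 + 8.9254 = 24.9339

24.93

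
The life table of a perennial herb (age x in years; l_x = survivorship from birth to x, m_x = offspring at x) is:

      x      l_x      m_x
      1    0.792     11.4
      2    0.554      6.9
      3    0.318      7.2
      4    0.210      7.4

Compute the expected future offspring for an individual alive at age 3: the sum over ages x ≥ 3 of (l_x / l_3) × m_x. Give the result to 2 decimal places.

12.09

l_3 = 0.318. Conditional survival from age 3 to x is l_x / l_3.
  x=3: (0.318/0.318) × 7.2 = 7.2000
  x=4: (0.210/0.318) × 7.4 = 4.8868
Sum = 7.2000 + 4.8868 = 12.0868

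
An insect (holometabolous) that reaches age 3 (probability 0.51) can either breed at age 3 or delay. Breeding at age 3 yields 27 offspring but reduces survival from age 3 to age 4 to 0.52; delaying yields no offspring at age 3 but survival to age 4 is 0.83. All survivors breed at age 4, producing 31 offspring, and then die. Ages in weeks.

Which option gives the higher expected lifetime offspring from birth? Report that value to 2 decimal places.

21.99

breed at age 3: R₀ = 0.51 × (27 + 0.52 × 31) = 0.51 × 43.1200 = 21.9912
delay to age 4: R₀ = 0.51 × (0.83 × 31) = 0.51 × 25.7300 = 13.1223
Higher: breed at age 3 (21.9912).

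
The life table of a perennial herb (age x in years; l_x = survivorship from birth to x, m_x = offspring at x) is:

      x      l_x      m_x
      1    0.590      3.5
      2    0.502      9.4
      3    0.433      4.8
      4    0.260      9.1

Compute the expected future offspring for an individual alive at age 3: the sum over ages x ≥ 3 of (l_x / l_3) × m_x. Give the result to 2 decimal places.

l_3 = 0.433. Conditional survival from age 3 to x is l_x / l_3.
  x=3: (0.433/0.433) × 4.8 = 4.8000
  x=4: (0.260/0.433) × 9.1 = 5.4642
Sum = 4.8000 + 5.4642 = 10.2642

10.26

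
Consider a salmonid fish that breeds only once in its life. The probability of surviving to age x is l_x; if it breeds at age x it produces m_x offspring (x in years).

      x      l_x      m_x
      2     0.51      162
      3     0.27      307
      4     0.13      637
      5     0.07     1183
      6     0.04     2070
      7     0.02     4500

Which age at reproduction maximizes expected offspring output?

Expected offspring if breeding at age x = l_x × m_x:
  age 2: 0.51 × 162 = 82.620
  age 3: 0.27 × 307 = 82.890
  age 4: 0.13 × 637 = 82.810
  age 5: 0.07 × 1183 = 82.810
  age 6: 0.04 × 2070 = 82.800
  age 7: 0.02 × 4500 = 90.000
Maximum at age 7 (90.000).

7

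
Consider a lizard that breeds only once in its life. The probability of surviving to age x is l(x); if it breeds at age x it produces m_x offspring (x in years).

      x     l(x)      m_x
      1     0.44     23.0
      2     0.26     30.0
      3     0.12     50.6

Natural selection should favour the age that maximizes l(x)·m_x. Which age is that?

Expected offspring if breeding at age x = l(x) × m_x:
  age 1: 0.44 × 23.0 = 10.120
  age 2: 0.26 × 30.0 = 7.800
  age 3: 0.12 × 50.6 = 6.072
Maximum at age 1 (10.120).

1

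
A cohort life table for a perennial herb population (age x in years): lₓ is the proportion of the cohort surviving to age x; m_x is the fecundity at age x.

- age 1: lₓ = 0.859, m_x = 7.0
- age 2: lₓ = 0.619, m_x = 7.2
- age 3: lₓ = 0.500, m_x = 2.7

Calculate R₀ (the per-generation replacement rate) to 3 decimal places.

11.820

R₀ = Σ lₓ m_x:
  age 1: 0.859 × 7.0 = 6.0130
  age 2: 0.619 × 7.2 = 4.4568
  age 3: 0.500 × 2.7 = 1.3500
R₀ = 6.0130 + 4.4568 + 1.3500 = 11.8198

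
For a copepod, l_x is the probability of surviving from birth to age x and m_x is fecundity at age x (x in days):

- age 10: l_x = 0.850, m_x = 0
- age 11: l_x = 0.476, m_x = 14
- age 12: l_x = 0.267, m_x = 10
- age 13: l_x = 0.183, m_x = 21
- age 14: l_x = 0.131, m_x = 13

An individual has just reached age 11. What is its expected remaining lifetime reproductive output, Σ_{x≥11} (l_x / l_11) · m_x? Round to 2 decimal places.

l_11 = 0.476. Conditional survival from age 11 to x is l_x / l_11.
  x=11: (0.476/0.476) × 14 = 14.0000
  x=12: (0.267/0.476) × 10 = 5.6092
  x=13: (0.183/0.476) × 21 = 8.0735
  x=14: (0.131/0.476) × 13 = 3.5777
Sum = 14.0000 + 5.6092 + 8.0735 + 3.5777 = 31.2605

31.26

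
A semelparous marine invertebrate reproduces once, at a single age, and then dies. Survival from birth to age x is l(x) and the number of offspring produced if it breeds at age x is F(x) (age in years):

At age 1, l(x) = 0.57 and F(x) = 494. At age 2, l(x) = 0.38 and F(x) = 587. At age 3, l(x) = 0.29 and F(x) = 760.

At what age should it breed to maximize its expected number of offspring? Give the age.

1

Expected offspring if breeding at age x = l(x) × F(x):
  age 1: 0.57 × 494 = 281.580
  age 2: 0.38 × 587 = 223.060
  age 3: 0.29 × 760 = 220.400
Maximum at age 1 (281.580).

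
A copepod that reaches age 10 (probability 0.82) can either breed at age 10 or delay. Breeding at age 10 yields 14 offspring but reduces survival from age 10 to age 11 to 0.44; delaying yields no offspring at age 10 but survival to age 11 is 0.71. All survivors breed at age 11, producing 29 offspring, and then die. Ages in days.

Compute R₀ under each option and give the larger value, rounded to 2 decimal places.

21.94

breed at age 10: R₀ = 0.82 × (14 + 0.44 × 29) = 0.82 × 26.7600 = 21.9432
delay to age 11: R₀ = 0.82 × (0.71 × 29) = 0.82 × 20.5900 = 16.8838
Higher: breed at age 10 (21.9432).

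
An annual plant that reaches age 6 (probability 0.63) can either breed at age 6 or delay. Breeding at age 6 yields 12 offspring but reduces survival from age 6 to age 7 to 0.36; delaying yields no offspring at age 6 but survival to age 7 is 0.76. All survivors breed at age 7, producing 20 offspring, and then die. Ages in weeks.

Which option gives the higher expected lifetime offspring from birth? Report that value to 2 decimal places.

12.10

breed at age 6: R₀ = 0.63 × (12 + 0.36 × 20) = 0.63 × 19.2000 = 12.0960
delay to age 7: R₀ = 0.63 × (0.76 × 20) = 0.63 × 15.2000 = 9.5760
Higher: breed at age 6 (12.0960).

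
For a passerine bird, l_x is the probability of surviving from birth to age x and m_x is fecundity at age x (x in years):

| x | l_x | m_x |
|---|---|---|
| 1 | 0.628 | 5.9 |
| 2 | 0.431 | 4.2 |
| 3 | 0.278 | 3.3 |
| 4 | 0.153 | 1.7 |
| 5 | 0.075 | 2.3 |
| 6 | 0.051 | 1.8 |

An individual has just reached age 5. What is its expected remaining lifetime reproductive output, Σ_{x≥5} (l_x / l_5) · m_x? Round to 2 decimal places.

l_5 = 0.075. Conditional survival from age 5 to x is l_x / l_5.
  x=5: (0.075/0.075) × 2.3 = 2.3000
  x=6: (0.051/0.075) × 1.8 = 1.2240
Sum = 2.3000 + 1.2240 = 3.5240

3.52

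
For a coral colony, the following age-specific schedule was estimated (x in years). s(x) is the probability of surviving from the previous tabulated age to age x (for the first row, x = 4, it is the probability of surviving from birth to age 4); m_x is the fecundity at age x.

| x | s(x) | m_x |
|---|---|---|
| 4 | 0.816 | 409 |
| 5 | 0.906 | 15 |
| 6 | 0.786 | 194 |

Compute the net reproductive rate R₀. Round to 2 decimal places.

Survivorship from birth: l_x = s_4·s_5·…·s_x.
  l_4 = 0.81600
  l_5 = 0.73930
  l_6 = 0.58109
R₀ = Σ l_x m_x:
  age 4: 0.81600 × 409 = 333.7440
  age 5: 0.73930 × 15 = 11.0895
  age 6: 0.58109 × 194 = 112.7315
R₀ = 333.7440 + 11.0895 + 112.7315 = 457.5650

457.56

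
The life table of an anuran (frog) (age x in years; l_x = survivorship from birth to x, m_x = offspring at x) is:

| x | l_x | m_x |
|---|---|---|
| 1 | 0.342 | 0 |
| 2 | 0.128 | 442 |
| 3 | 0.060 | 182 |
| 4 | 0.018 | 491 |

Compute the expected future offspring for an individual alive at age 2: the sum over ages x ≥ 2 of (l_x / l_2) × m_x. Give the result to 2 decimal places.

596.36

l_2 = 0.128. Conditional survival from age 2 to x is l_x / l_2.
  x=2: (0.128/0.128) × 442 = 442.0000
  x=3: (0.060/0.128) × 182 = 85.3125
  x=4: (0.018/0.128) × 491 = 69.0469
Sum = 442.0000 + 85.3125 + 69.0469 = 596.3594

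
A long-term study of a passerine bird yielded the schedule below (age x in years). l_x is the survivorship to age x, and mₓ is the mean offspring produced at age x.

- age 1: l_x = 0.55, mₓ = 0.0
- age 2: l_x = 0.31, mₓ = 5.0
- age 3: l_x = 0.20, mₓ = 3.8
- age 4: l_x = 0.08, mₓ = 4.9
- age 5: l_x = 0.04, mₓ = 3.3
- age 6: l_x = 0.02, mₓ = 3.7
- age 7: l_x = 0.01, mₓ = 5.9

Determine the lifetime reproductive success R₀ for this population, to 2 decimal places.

2.97

R₀ = Σ l_x mₓ:
  age 1: 0.55 × 0.0 = 0.0000
  age 2: 0.31 × 5.0 = 1.5500
  age 3: 0.20 × 3.8 = 0.7600
  age 4: 0.08 × 4.9 = 0.3920
  age 5: 0.04 × 3.3 = 0.1320
  age 6: 0.02 × 3.7 = 0.0740
  age 7: 0.01 × 5.9 = 0.0590
R₀ = 0.0000 + 1.5500 + 0.7600 + 0.3920 + 0.1320 + 0.0740 + 0.0590 = 2.9670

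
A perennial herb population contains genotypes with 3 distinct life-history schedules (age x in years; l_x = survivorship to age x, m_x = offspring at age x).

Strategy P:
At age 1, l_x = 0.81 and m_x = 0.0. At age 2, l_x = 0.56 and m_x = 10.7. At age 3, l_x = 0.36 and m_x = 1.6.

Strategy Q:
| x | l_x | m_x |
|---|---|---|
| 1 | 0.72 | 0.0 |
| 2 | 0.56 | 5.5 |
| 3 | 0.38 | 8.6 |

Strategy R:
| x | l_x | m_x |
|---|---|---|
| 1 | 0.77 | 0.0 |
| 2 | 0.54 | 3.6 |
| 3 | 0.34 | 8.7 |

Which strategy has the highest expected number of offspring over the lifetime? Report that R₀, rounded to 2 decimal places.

6.57

Strategy P: R₀ = 0.81×0.0 + 0.56×10.7 + 0.36×1.6 = 6.5680
Strategy Q: R₀ = 0.72×0.0 + 0.56×5.5 + 0.38×8.6 = 6.3480
Strategy R: R₀ = 0.77×0.0 + 0.54×3.6 + 0.34×8.7 = 4.9020
Highest R₀: strategy P with 6.5680.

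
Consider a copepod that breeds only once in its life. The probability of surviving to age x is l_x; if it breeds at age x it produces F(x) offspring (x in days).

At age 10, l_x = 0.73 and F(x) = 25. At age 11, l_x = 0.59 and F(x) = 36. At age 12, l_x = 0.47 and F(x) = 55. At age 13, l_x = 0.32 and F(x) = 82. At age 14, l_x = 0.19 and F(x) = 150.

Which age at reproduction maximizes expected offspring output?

Expected offspring if breeding at age x = l_x × F(x):
  age 10: 0.73 × 25 = 18.250
  age 11: 0.59 × 36 = 21.240
  age 12: 0.47 × 55 = 25.850
  age 13: 0.32 × 82 = 26.240
  age 14: 0.19 × 150 = 28.500
Maximum at age 14 (28.500).

14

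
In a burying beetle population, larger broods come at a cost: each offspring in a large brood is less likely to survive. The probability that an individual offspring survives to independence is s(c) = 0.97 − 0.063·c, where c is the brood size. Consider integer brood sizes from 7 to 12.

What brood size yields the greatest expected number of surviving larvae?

Expected surviving larvae = c × s(c):
  c=7: 7 × 0.529 = 3.703
  c=8: 8 × 0.466 = 3.728
  c=9: 9 × 0.403 = 3.627
  c=10: 10 × 0.340 = 3.400
  c=11: 11 × 0.277 = 3.047
  c=12: 12 × 0.214 = 2.568
Maximum at c = 8 (3.728 surviving larvae).

8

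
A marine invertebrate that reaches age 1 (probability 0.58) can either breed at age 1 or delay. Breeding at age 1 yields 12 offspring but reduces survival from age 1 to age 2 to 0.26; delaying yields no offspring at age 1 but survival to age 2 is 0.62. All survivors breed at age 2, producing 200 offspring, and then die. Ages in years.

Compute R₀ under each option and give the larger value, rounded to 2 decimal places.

71.92

breed at age 1: R₀ = 0.58 × (12 + 0.26 × 200) = 0.58 × 64.0000 = 37.1200
delay to age 2: R₀ = 0.58 × (0.62 × 200) = 0.58 × 124.0000 = 71.9200
Higher: delay to age 2 (71.9200).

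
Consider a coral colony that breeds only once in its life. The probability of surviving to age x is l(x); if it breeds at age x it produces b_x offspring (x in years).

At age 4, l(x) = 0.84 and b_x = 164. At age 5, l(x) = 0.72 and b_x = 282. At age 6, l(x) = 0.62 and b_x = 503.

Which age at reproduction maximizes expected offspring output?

Expected offspring if breeding at age x = l(x) × b_x:
  age 4: 0.84 × 164 = 137.760
  age 5: 0.72 × 282 = 203.040
  age 6: 0.62 × 503 = 311.860
Maximum at age 6 (311.860).

6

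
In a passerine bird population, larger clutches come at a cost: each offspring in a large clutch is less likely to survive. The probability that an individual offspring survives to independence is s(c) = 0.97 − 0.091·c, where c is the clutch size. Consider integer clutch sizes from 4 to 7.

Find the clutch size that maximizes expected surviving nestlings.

5

Expected surviving nestlings = c × s(c):
  c=4: 4 × 0.606 = 2.424
  c=5: 5 × 0.515 = 2.575
  c=6: 6 × 0.424 = 2.544
  c=7: 7 × 0.333 = 2.331
Maximum at c = 5 (2.575 surviving nestlings).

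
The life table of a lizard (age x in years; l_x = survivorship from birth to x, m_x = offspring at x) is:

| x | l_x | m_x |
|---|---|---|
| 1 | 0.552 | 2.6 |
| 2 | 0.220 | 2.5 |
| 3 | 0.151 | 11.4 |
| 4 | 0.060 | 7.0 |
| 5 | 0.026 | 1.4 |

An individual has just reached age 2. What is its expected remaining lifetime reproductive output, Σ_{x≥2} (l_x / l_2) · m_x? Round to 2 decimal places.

12.40

l_2 = 0.220. Conditional survival from age 2 to x is l_x / l_2.
  x=2: (0.220/0.220) × 2.5 = 2.5000
  x=3: (0.151/0.220) × 11.4 = 7.8245
  x=4: (0.060/0.220) × 7.0 = 1.9091
  x=5: (0.026/0.220) × 1.4 = 0.1655
Sum = 2.5000 + 7.8245 + 1.9091 + 0.1655 = 12.3991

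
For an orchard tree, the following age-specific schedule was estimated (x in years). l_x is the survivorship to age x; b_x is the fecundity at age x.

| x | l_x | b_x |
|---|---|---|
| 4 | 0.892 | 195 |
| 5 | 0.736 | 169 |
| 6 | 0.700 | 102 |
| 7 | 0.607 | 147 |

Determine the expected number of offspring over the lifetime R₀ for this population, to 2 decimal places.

458.95

R₀ = Σ l_x b_x:
  age 4: 0.892 × 195 = 173.9400
  age 5: 0.736 × 169 = 124.3840
  age 6: 0.700 × 102 = 71.4000
  age 7: 0.607 × 147 = 89.2290
R₀ = 173.9400 + 124.3840 + 71.4000 + 89.2290 = 458.9530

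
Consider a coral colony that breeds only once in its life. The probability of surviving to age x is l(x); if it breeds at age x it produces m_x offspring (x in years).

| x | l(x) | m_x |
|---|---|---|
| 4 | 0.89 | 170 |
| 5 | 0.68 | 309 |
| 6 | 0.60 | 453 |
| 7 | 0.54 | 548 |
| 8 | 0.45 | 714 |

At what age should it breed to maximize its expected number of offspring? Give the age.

Expected offspring if breeding at age x = l(x) × m_x:
  age 4: 0.89 × 170 = 151.300
  age 5: 0.68 × 309 = 210.120
  age 6: 0.60 × 453 = 271.800
  age 7: 0.54 × 548 = 295.920
  age 8: 0.45 × 714 = 321.300
Maximum at age 8 (321.300).

8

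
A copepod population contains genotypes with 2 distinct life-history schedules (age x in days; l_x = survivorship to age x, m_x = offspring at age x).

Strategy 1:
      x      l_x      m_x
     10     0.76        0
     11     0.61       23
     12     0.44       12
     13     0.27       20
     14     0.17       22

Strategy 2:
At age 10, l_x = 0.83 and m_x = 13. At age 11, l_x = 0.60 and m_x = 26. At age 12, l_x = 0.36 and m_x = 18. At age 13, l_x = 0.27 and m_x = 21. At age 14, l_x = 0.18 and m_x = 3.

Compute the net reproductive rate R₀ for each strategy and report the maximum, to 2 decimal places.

Strategy 1: R₀ = 0.76×0 + 0.61×23 + 0.44×12 + 0.27×20 + 0.17×22 = 28.4500
Strategy 2: R₀ = 0.83×13 + 0.60×26 + 0.36×18 + 0.27×21 + 0.18×3 = 39.0800
Highest R₀: strategy 2 with 39.0800.

39.08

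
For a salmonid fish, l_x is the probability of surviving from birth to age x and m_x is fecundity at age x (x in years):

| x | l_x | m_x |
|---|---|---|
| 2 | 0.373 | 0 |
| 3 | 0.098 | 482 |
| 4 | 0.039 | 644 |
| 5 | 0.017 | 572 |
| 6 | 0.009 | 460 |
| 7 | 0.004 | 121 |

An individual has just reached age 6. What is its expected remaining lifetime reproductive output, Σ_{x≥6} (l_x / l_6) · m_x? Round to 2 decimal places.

l_6 = 0.009. Conditional survival from age 6 to x is l_x / l_6.
  x=6: (0.009/0.009) × 460 = 460.0000
  x=7: (0.004/0.009) × 121 = 53.7778
Sum = 460.0000 + 53.7778 = 513.7778

513.78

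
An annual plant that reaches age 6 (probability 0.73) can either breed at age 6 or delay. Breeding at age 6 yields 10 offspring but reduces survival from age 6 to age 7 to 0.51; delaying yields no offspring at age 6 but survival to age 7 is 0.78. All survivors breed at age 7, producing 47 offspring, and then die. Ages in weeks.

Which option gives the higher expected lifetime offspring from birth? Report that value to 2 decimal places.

26.76

breed at age 6: R₀ = 0.73 × (10 + 0.51 × 47) = 0.73 × 33.9700 = 24.7981
delay to age 7: R₀ = 0.73 × (0.78 × 47) = 0.73 × 36.6600 = 26.7618
Higher: delay to age 7 (26.7618).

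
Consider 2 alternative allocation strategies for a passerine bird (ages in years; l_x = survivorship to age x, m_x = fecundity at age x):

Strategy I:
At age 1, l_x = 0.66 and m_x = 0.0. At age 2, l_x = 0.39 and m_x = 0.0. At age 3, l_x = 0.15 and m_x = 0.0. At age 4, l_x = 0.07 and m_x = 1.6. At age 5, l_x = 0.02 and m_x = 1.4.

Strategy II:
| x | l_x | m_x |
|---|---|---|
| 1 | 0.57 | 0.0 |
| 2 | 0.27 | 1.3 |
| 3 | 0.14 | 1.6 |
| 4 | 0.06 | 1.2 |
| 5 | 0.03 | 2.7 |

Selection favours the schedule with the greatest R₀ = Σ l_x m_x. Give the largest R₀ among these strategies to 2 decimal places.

Strategy I: R₀ = 0.66×0.0 + 0.39×0.0 + 0.15×0.0 + 0.07×1.6 + 0.02×1.4 = 0.1400
Strategy II: R₀ = 0.57×0.0 + 0.27×1.3 + 0.14×1.6 + 0.06×1.2 + 0.03×2.7 = 0.7280
Highest R₀: strategy II with 0.7280.

0.73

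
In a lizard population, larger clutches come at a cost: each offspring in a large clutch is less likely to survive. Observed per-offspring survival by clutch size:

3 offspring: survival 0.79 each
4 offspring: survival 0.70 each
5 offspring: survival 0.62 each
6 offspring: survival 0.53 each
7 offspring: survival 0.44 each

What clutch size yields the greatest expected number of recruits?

Expected recruits = c × s(c):
  c=3: 3 × 0.79 = 2.370
  c=4: 4 × 0.70 = 2.800
  c=5: 5 × 0.62 = 3.100
  c=6: 6 × 0.53 = 3.180
  c=7: 7 × 0.44 = 3.080
Maximum at c = 6 (3.180 recruits).

6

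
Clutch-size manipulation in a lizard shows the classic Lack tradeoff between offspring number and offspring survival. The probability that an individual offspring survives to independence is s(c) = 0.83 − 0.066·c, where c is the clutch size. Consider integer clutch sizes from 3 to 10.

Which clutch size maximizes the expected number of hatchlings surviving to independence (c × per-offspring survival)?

6

Expected hatchlings surviving to independence = c × s(c):
  c=3: 3 × 0.632 = 1.896
  c=4: 4 × 0.566 = 2.264
  c=5: 5 × 0.500 = 2.500
  c=6: 6 × 0.434 = 2.604
  c=7: 7 × 0.368 = 2.576
  c=8: 8 × 0.302 = 2.416
  c=9: 9 × 0.236 = 2.124
  c=10: 10 × 0.170 = 1.700
Maximum at c = 6 (2.604 hatchlings surviving to independence).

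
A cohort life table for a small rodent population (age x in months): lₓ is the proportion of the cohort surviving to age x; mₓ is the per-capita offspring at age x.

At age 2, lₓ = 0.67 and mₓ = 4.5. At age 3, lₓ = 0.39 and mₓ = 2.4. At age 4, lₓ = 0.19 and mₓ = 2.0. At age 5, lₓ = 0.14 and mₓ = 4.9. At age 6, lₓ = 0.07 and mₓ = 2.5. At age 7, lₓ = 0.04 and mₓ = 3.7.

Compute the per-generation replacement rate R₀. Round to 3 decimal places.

R₀ = Σ lₓ mₓ:
  age 2: 0.67 × 4.5 = 3.0150
  age 3: 0.39 × 2.4 = 0.9360
  age 4: 0.19 × 2.0 = 0.3800
  age 5: 0.14 × 4.9 = 0.6860
  age 6: 0.07 × 2.5 = 0.1750
  age 7: 0.04 × 3.7 = 0.1480
R₀ = 3.0150 + 0.9360 + 0.3800 + 0.6860 + 0.1750 + 0.1480 = 5.3400

5.340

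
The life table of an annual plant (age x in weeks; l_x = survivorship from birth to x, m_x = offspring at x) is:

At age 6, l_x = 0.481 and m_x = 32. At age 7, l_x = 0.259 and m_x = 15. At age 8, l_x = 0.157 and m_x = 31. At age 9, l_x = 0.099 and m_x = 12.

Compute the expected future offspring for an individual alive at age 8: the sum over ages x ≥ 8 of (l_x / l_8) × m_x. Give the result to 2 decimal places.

38.57

l_8 = 0.157. Conditional survival from age 8 to x is l_x / l_8.
  x=8: (0.157/0.157) × 31 = 31.0000
  x=9: (0.099/0.157) × 12 = 7.5669
Sum = 31.0000 + 7.5669 = 38.5669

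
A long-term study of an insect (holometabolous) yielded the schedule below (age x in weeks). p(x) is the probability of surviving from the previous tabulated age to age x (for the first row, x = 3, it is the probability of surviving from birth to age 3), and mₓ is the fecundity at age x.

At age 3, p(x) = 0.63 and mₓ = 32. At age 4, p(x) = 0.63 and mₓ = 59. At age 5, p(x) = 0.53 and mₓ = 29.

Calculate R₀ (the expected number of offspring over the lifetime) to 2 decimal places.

Survivorship from birth: l_x = p_3·p_4·…·p_x.
  l_3 = 0.63000
  l_4 = 0.39690
  l_5 = 0.21036
R₀ = Σ l_x mₓ:
  age 3: 0.63000 × 32 = 20.1600
  age 4: 0.39690 × 59 = 23.4171
  age 5: 0.21036 × 29 = 6.1004
R₀ = 20.1600 + 23.4171 + 6.1004 = 49.6775

49.68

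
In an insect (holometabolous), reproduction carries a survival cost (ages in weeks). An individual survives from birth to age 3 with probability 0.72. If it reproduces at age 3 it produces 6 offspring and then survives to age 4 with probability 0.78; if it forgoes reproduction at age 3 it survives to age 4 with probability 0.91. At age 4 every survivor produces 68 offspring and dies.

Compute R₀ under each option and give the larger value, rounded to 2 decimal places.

44.55

breed at age 3: R₀ = 0.72 × (6 + 0.78 × 68) = 0.72 × 59.0400 = 42.5088
delay to age 4: R₀ = 0.72 × (0.91 × 68) = 0.72 × 61.8800 = 44.5536
Higher: delay to age 4 (44.5536).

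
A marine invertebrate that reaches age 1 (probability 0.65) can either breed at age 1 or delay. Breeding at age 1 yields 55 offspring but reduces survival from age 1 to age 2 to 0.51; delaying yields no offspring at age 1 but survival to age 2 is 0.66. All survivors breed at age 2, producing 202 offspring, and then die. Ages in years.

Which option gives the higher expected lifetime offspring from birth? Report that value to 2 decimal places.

breed at age 1: R₀ = 0.65 × (55 + 0.51 × 202) = 0.65 × 158.0200 = 102.7130
delay to age 2: R₀ = 0.65 × (0.66 × 202) = 0.65 × 133.3200 = 86.6580
Higher: breed at age 1 (102.7130).

102.71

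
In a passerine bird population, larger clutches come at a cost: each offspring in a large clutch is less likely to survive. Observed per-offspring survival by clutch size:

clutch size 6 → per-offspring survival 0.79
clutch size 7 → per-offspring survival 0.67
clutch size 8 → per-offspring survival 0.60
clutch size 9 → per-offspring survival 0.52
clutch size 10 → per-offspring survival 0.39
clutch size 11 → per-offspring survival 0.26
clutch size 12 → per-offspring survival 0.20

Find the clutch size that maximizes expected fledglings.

8

Expected fledglings = c × s(c):
  c=6: 6 × 0.79 = 4.740
  c=7: 7 × 0.67 = 4.690
  c=8: 8 × 0.60 = 4.800
  c=9: 9 × 0.52 = 4.680
  c=10: 10 × 0.39 = 3.900
  c=11: 11 × 0.26 = 2.860
  c=12: 12 × 0.20 = 2.400
Maximum at c = 8 (4.800 fledglings).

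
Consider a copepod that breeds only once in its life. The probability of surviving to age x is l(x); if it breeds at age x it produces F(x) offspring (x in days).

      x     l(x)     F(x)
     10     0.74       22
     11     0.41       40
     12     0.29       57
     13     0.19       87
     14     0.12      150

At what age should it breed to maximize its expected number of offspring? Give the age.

14

Expected offspring if breeding at age x = l(x) × F(x):
  age 10: 0.74 × 22 = 16.280
  age 11: 0.41 × 40 = 16.400
  age 12: 0.29 × 57 = 16.530
  age 13: 0.19 × 87 = 16.530
  age 14: 0.12 × 150 = 18.000
Maximum at age 14 (18.000).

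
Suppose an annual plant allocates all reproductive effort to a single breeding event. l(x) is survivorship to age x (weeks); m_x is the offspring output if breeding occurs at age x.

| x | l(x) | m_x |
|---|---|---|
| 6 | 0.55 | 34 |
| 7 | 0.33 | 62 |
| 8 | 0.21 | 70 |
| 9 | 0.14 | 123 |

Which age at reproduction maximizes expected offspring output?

7

Expected offspring if breeding at age x = l(x) × m_x:
  age 6: 0.55 × 34 = 18.700
  age 7: 0.33 × 62 = 20.460
  age 8: 0.21 × 70 = 14.700
  age 9: 0.14 × 123 = 17.220
Maximum at age 7 (20.460).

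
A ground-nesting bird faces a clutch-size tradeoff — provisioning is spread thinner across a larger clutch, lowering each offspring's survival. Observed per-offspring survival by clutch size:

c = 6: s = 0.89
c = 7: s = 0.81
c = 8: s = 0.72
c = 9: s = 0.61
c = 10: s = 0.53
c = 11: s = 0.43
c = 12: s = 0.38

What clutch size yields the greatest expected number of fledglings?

Expected fledglings = c × s(c):
  c=6: 6 × 0.89 = 5.340
  c=7: 7 × 0.81 = 5.670
  c=8: 8 × 0.72 = 5.760
  c=9: 9 × 0.61 = 5.490
  c=10: 10 × 0.53 = 5.300
  c=11: 11 × 0.43 = 4.730
  c=12: 12 × 0.38 = 4.560
Maximum at c = 8 (5.760 fledglings).

8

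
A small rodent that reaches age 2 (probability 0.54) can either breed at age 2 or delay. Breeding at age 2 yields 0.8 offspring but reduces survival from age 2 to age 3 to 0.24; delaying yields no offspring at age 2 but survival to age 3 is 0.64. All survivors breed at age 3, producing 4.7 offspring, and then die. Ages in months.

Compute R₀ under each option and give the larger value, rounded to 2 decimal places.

1.62

breed at age 2: R₀ = 0.54 × (0.8 + 0.24 × 4.7) = 0.54 × 1.9280 = 1.0411
delay to age 3: R₀ = 0.54 × (0.64 × 4.7) = 0.54 × 3.0080 = 1.6243
Higher: delay to age 3 (1.6243).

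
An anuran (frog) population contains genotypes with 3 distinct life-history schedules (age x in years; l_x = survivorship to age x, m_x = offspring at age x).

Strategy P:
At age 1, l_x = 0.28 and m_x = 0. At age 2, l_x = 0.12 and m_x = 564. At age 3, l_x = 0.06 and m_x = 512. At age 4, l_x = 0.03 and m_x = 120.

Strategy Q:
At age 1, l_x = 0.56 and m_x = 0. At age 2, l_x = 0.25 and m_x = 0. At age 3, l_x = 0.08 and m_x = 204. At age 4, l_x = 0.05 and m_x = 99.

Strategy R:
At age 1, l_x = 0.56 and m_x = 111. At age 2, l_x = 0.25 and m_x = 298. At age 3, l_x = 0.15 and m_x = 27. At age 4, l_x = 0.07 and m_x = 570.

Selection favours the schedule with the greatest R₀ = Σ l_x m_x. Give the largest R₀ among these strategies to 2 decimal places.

180.61

Strategy P: R₀ = 0.28×0 + 0.12×564 + 0.06×512 + 0.03×120 = 102.0000
Strategy Q: R₀ = 0.56×0 + 0.25×0 + 0.08×204 + 0.05×99 = 21.2700
Strategy R: R₀ = 0.56×111 + 0.25×298 + 0.15×27 + 0.07×570 = 180.6100
Highest R₀: strategy R with 180.6100.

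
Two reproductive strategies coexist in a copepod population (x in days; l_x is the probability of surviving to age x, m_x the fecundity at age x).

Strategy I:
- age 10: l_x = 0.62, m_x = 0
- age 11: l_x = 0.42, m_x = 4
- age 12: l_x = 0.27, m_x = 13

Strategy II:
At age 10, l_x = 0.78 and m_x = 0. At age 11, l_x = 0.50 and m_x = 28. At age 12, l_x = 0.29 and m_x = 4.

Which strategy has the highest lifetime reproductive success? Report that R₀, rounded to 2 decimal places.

Strategy I: R₀ = 0.62×0 + 0.42×4 + 0.27×13 = 5.1900
Strategy II: R₀ = 0.78×0 + 0.50×28 + 0.29×4 = 15.1600
Highest R₀: strategy II with 15.1600.

15.16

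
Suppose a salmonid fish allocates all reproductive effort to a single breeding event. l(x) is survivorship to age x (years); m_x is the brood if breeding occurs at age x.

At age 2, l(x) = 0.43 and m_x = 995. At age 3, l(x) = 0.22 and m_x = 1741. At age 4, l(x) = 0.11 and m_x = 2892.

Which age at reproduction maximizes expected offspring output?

2

Expected offspring if breeding at age x = l(x) × m_x:
  age 2: 0.43 × 995 = 427.850
  age 3: 0.22 × 1741 = 383.020
  age 4: 0.11 × 2892 = 318.120
Maximum at age 2 (427.850).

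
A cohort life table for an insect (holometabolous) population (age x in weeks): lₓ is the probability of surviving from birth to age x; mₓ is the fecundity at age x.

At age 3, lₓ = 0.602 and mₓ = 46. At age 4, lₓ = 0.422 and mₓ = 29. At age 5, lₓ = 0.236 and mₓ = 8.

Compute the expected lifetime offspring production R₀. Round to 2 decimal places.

41.82

R₀ = Σ lₓ mₓ:
  age 3: 0.602 × 46 = 27.6920
  age 4: 0.422 × 29 = 12.2380
  age 5: 0.236 × 8 = 1.8880
R₀ = 27.6920 + 12.2380 + 1.8880 = 41.8180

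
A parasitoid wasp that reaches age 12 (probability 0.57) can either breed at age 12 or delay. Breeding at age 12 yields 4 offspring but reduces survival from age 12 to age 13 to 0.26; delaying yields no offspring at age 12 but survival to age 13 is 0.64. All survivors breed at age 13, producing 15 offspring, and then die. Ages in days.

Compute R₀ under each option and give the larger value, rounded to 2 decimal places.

5.47

breed at age 12: R₀ = 0.57 × (4 + 0.26 × 15) = 0.57 × 7.9000 = 4.5030
delay to age 13: R₀ = 0.57 × (0.64 × 15) = 0.57 × 9.6000 = 5.4720
Higher: delay to age 13 (5.4720).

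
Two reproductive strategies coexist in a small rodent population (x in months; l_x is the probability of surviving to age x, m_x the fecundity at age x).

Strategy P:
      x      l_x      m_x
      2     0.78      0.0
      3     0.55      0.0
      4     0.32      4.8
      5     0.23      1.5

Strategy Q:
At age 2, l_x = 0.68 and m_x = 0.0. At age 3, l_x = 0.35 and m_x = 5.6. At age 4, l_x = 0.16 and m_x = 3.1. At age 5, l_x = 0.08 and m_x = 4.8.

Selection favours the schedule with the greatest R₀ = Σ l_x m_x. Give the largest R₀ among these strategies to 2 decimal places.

2.84

Strategy P: R₀ = 0.78×0.0 + 0.55×0.0 + 0.32×4.8 + 0.23×1.5 = 1.8810
Strategy Q: R₀ = 0.68×0.0 + 0.35×5.6 + 0.16×3.1 + 0.08×4.8 = 2.8400
Highest R₀: strategy Q with 2.8400.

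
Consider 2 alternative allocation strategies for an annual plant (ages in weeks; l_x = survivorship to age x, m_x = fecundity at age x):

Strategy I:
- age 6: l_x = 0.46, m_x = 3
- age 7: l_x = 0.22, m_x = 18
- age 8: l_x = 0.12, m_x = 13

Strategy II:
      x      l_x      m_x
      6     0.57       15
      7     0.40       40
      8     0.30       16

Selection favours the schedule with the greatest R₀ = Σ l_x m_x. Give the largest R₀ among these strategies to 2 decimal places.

Strategy I: R₀ = 0.46×3 + 0.22×18 + 0.12×13 = 6.9000
Strategy II: R₀ = 0.57×15 + 0.40×40 + 0.30×16 = 29.3500
Highest R₀: strategy II with 29.3500.

29.35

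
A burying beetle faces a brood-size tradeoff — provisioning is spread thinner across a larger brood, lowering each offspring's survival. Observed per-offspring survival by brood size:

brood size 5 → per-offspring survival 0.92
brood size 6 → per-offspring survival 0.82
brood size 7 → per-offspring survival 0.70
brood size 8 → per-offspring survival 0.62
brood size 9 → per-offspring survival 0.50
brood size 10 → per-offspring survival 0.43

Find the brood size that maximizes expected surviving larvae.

Expected surviving larvae = c × s(c):
  c=5: 5 × 0.92 = 4.600
  c=6: 6 × 0.82 = 4.920
  c=7: 7 × 0.70 = 4.900
  c=8: 8 × 0.62 = 4.960
  c=9: 9 × 0.50 = 4.500
  c=10: 10 × 0.43 = 4.300
Maximum at c = 8 (4.960 surviving larvae).

8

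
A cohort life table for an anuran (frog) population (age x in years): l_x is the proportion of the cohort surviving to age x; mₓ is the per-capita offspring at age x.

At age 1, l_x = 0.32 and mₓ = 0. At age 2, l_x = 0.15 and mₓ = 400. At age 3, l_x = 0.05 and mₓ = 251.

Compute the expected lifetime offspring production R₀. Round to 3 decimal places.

R₀ = Σ l_x mₓ:
  age 1: 0.32 × 0 = 0.0000
  age 2: 0.15 × 400 = 60.0000
  age 3: 0.05 × 251 = 12.5500
R₀ = 0.0000 + 60.0000 + 12.5500 = 72.5500

72.550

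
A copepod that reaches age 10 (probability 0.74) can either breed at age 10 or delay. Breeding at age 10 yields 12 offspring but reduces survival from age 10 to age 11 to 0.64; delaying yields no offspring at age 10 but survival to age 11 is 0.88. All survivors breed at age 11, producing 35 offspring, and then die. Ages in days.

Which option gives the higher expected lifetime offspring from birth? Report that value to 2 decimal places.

25.46

breed at age 10: R₀ = 0.74 × (12 + 0.64 × 35) = 0.74 × 34.4000 = 25.4560
delay to age 11: R₀ = 0.74 × (0.88 × 35) = 0.74 × 30.8000 = 22.7920
Higher: breed at age 10 (25.4560).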